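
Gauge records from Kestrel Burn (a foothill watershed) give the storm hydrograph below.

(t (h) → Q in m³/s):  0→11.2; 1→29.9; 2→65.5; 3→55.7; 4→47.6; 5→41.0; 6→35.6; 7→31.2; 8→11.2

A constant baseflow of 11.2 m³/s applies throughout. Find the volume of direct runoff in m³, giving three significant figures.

Direct-runoff ordinates (Q − Q_b): 0.0, 18.7, 54.3, 44.5, 36.4, 29.8, 24.4, 20.0, 0.0 m³/s.
ΣQ_DR = 228.1 m³/s.
With Δt = 1 h = 3600 s, V = ΣQ_DR · Δt = 228.1 × 3600 = 8.21 × 10^5 m³.

V ≈ 8.21 × 10^5 m³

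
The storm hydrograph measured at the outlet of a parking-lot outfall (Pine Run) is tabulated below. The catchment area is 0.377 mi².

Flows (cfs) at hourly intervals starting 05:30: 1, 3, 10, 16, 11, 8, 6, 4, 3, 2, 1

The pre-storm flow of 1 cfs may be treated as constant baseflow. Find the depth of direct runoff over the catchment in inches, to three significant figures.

Direct runoff: 0.0, 2.0, 9.0, 15.0, 10.0, 7.0, 5.0, 3.0, 2.0, 1.0, 0.0 cfs; ΣQ_DR = 54.00 cfs.
V = ΣQ_DR · Δt = 54.00 × 3600 s = 1.944 × 10^5 ft³.
Over A = 0.377 mi², depth = V / A = 0.222 in.

d ≈ 0.222 in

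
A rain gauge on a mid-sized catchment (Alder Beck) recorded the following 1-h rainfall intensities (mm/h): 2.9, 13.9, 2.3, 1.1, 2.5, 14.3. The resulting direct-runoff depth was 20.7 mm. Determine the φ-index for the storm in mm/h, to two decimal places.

Only the 2 blocks with intensity above φ contribute runoff: 13.9, 14.3 mm/h.
Σ(I−φ)·Δt = d  ⇒  (13.9+14.3 − 2φ)·1 = 20.7
φ = (28.20 − 20.7/1) / 2 = 3.75 mm/h.

φ ≈ 3.75 mm/h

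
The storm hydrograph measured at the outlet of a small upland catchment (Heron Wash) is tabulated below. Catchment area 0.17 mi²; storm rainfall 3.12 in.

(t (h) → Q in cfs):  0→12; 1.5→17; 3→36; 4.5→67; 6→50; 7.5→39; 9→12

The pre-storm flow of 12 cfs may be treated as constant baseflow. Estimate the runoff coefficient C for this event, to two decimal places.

C ≈ 0.65

ΣQ_DR = 149.0 cfs; V = ΣQ_DR·Δt = 8.046 × 10^5 ft³.
Runoff depth d = V / A = 2.037 in.
C = d / P = 2.037 / 3.12 = 0.65.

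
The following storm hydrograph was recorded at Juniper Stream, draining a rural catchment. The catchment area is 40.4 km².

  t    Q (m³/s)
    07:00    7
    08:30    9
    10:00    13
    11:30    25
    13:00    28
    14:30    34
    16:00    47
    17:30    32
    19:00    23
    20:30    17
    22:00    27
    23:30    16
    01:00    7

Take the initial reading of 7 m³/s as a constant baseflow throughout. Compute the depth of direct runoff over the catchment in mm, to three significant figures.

Direct runoff: 0.0, 2.0, 6.0, 18.0, 21.0, 27.0, 40.0, 25.0, 16.0, 10.0, 20.0, 9.0, 0.0 m³/s; ΣQ_DR = 194.0 m³/s.
V = ΣQ_DR · Δt = 194.0 × 5400 s = 1.048 × 10^6 m³.
Over A = 40.4 km², depth = V / A = 25.9 mm.

d ≈ 25.9 mm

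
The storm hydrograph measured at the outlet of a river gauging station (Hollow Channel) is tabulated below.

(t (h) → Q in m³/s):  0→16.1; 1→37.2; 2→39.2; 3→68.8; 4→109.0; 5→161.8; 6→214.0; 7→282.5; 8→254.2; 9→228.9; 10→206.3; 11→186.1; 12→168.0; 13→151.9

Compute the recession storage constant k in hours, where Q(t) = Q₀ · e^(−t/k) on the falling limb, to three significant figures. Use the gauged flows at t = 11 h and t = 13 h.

On the falling limb, Q drops from 186.1 to 151.9 m³/s between t = 11 h and t = 13 h (Δt = 2 h).
k = −Δt / ln(Q₂/Q₁) = −2 / ln(151.9/186.1) = 9.85 h.

k ≈ 9.85 h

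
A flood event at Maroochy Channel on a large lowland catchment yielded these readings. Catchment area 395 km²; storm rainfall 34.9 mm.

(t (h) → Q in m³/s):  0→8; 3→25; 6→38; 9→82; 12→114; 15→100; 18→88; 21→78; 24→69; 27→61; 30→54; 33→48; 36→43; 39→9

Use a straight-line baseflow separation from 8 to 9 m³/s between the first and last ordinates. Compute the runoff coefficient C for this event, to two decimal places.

C ≈ 0.55

ΣQ_DR = 698.0 m³/s; V = ΣQ_DR·Δt = 7.538 × 10^6 m³.
Runoff depth d = V / A = 19.08 mm.
C = d / P = 19.08 / 34.9 = 0.55.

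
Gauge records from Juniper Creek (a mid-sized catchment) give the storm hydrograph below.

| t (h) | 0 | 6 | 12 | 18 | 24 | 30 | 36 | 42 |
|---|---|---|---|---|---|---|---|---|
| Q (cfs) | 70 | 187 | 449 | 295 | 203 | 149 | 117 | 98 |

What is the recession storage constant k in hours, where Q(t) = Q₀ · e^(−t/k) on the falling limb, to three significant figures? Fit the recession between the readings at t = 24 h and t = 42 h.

On the falling limb, Q drops from 203 to 98 cfs between t = 24 h and t = 42 h (Δt = 18 h).
k = −Δt / ln(Q₂/Q₁) = −18 / ln(98/203) = 24.7 h.

k ≈ 24.7 h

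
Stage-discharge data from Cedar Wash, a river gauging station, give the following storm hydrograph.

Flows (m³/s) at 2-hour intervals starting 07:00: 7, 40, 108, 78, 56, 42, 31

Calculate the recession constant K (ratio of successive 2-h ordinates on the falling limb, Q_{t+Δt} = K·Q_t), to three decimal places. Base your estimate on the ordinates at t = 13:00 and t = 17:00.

K ≈ 0.734

Using the recession-limb readings at t = 13:00 and t = 17:00: Q falls from 78 to 42 m³/s over 2 intervals.
K = (Q₂/Q₁)^(1/2) = (42/78)^(1/2) = 0.734.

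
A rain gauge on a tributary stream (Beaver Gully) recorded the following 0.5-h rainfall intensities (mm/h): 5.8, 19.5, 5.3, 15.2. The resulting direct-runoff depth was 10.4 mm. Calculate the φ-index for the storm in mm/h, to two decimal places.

φ ≈ 6.95 mm/h

Only the 2 blocks with intensity above φ contribute runoff: 19.5, 15.2 mm/h.
Σ(I−φ)·Δt = d  ⇒  (19.5+15.2 − 2φ)·0.5 = 10.4
φ = (34.70 − 10.4/0.5) / 2 = 6.95 mm/h.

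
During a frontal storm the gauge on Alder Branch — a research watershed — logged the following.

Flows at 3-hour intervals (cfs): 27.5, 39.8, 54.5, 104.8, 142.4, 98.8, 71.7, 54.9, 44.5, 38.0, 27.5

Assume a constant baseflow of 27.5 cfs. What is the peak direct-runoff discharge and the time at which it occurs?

Q_p = 114.9 cfs at t = 12 h

Subtracting baseflow gives direct-runoff ordinates: 0.0, 12.3, 27.0, 77.3, 114.9, 71.3, 44.2, 27.4, 17.0, 10.5, 0.0 cfs.
The maximum is 114.9 cfs, occurring at the reading for t = 12 h.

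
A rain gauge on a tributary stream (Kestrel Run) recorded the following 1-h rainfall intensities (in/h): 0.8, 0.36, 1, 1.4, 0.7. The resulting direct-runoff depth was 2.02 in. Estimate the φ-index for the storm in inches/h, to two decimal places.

φ ≈ 0.47 in/h

Only the 4 blocks with intensity above φ contribute runoff: 0.8, 1, 1.4, 0.7 in/h.
Σ(I−φ)·Δt = d  ⇒  (0.8+1+1.4+0.7 − 4φ)·1 = 2.02
φ = (3.900 − 2.02/1) / 4 = 0.47 in/h.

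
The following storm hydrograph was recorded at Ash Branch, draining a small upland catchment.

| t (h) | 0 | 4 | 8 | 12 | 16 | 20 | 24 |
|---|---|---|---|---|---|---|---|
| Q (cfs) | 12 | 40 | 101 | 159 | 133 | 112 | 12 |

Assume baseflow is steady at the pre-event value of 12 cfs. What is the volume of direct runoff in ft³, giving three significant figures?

Direct-runoff ordinates (Q − Q_b): 0.0, 28.0, 89.0, 147.0, 121.0, 100.0, 0.0 cfs.
ΣQ_DR = 485.0 cfs.
With Δt = 4 h = 14400 s, V = ΣQ_DR · Δt = 485.0 × 14400 = 6.98 × 10^6 ft³.

V ≈ 6.98 × 10^6 ft³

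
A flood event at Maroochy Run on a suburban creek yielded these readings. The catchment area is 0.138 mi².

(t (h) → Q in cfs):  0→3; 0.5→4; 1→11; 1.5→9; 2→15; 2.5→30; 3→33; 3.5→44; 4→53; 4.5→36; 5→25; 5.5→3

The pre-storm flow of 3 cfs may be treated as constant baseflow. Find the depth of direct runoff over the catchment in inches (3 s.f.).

Direct runoff: 0.0, 1.0, 8.0, 6.0, 12.0, 27.0, 30.0, 41.0, 50.0, 33.0, 22.0, 0.0 cfs; ΣQ_DR = 230.0 cfs.
V = ΣQ_DR · Δt = 230.0 × 1800 s = 4.140 × 10^5 ft³.
Over A = 0.138 mi², depth = V / A = 1.29 in.

d ≈ 1.29 in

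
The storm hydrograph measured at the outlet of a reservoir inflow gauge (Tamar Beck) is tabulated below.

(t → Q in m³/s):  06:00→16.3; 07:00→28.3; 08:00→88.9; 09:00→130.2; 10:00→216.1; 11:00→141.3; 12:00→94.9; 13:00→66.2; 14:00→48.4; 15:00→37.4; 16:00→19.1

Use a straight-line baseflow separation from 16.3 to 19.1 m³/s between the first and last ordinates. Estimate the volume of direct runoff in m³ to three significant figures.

Direct-runoff ordinates (Q − Q_b): 0.00, 11.72, 72.04, 113.06, 198.68, 123.60, 76.92, 47.94, 29.86, 18.58, 0.00 m³/s.
ΣQ_DR = 692.4 m³/s.
With Δt = 1 h = 3600 s, V = ΣQ_DR · Δt = 692.4 × 3600 = 2.49 × 10^6 m³.

V ≈ 2.49 × 10^6 m³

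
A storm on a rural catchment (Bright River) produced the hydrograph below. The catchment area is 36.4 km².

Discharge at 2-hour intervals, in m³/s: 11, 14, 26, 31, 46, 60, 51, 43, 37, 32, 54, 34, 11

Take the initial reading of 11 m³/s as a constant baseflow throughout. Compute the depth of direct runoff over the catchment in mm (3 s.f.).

Direct runoff: 0.0, 3.0, 15.0, 20.0, 35.0, 49.0, 40.0, 32.0, 26.0, 21.0, 43.0, 23.0, 0.0 m³/s; ΣQ_DR = 307.0 m³/s.
V = ΣQ_DR · Δt = 307.0 × 7200 s = 2.210 × 10^6 m³.
Over A = 36.4 km², depth = V / A = 60.7 mm.

d ≈ 60.7 mm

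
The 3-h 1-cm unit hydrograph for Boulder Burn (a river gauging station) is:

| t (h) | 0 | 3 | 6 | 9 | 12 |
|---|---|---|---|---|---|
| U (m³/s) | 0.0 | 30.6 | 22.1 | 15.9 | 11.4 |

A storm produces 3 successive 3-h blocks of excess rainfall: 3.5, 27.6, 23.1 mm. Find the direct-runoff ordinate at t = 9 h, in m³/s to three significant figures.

Q ≈ 137 m³/s

By discrete convolution, Q_j = Σ (P_i / 10 mm) · U_{j−i}.
At t = 9 h (j=3): Q = (3.5/10)·15.9 + (27.6/10)·22.1 + (23.1/10)·30.6 = 137 m³/s.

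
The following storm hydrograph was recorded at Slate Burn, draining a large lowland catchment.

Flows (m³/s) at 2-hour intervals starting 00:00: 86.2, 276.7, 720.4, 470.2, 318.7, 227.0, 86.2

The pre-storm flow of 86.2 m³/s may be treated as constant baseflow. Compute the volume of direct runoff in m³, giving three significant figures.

Direct-runoff ordinates (Q − Q_b): 0.0, 190.5, 634.2, 384.0, 232.5, 140.8, 0.0 m³/s.
ΣQ_DR = 1582 m³/s.
With Δt = 2 h = 7200 s, V = ΣQ_DR · Δt = 1582 × 7200 = 1.14 × 10^7 m³.

V ≈ 1.14 × 10^7 m³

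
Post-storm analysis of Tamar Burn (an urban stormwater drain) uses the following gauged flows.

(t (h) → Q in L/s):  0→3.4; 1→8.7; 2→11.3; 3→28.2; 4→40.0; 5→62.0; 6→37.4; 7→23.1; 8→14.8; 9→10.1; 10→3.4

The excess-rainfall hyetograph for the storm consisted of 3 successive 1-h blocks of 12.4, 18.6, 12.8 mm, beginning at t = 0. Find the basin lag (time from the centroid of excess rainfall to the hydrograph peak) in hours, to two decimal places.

Centroid of excess rainfall: t_c = Σ P_i·t̄_i / ΣP_i = 1.5091 h (block centres at 0.5, 1.5, 2.5 h).
Hydrograph peak occurs at t = 5 h, so basin lag t_L = 5 − 1.5091 = 3.49 h.

t_L ≈ 3.49 h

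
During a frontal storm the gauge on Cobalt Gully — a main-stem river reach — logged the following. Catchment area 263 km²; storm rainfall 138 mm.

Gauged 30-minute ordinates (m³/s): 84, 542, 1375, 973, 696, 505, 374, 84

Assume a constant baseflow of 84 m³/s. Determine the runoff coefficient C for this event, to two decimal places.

ΣQ_DR = 3961 m³/s; V = ΣQ_DR·Δt = 7.130 × 10^6 m³.
Runoff depth d = V / A = 27.11 mm.
C = d / P = 27.11 / 138 = 0.20.

C ≈ 0.20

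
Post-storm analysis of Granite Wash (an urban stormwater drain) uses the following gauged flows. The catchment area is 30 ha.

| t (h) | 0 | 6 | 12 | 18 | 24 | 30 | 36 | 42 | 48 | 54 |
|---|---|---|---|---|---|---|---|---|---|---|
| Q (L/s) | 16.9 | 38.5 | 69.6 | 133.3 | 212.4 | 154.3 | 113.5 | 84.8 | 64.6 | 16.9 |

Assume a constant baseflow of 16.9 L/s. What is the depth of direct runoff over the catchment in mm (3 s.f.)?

Direct runoff: 0.0, 21.6, 52.7, 116.4, 195.5, 137.4, 96.6, 67.9, 47.7, 0.0 L/s; ΣQ_DR = 735.8 L/s.
V = ΣQ_DR · Δt = 735.8 × 21600 s = 1.589 × 10^7 L.
Over A = 30 ha, depth = V / A = 53.0 mm.

d ≈ 53.0 mm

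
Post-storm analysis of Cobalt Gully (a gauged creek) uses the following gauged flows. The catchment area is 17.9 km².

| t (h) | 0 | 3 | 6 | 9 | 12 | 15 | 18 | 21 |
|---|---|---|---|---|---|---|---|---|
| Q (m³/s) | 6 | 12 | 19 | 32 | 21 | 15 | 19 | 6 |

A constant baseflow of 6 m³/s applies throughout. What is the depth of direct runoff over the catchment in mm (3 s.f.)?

d ≈ 49.5 mm

Direct runoff: 0.0, 6.0, 13.0, 26.0, 15.0, 9.0, 13.0, 0.0 m³/s; ΣQ_DR = 82.00 m³/s.
V = ΣQ_DR · Δt = 82.00 × 10800 s = 8.856 × 10^5 m³.
Over A = 17.9 km², depth = V / A = 49.5 mm.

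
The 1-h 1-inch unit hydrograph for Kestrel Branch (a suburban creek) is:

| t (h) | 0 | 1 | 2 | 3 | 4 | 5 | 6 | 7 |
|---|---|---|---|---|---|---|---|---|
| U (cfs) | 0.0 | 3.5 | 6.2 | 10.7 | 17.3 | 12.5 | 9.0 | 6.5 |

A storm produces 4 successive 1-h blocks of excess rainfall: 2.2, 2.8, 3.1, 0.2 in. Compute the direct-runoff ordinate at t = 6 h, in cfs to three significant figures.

Q ≈ 111 cfs

By discrete convolution, Q_j = Σ (P_i / 1 in) · U_{j−i}.
At t = 6 h (j=6): Q = (2.2/1)·9.0 + (2.8/1)·12.5 + (3.1/1)·17.3 + (0.2/1)·10.7 = 111 cfs.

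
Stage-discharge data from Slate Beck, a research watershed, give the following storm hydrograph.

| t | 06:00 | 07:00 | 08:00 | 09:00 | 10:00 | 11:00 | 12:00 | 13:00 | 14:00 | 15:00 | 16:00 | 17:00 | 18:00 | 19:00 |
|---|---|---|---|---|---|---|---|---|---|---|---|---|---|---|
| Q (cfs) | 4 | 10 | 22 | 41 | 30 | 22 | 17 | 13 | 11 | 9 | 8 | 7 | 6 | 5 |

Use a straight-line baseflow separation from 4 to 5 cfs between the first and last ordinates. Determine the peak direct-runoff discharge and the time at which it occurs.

Q_p = 36.77 cfs at t = 09:00

Subtracting baseflow gives direct-runoff ordinates: 0.00, 5.92, 17.85, 36.77, 25.69, 17.62, 12.54, 8.46, 6.38, 4.31, 3.23, 2.15, 1.08, 0.00 cfs.
The maximum is 36.77 cfs, occurring at the reading for t = 09:00.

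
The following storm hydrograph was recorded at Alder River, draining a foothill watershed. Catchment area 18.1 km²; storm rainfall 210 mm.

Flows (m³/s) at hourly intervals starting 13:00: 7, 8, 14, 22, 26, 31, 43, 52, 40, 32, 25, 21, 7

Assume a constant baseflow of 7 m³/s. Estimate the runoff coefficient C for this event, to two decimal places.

C ≈ 0.22

ΣQ_DR = 237.0 m³/s; V = ΣQ_DR·Δt = 8.532 × 10^5 m³.
Runoff depth d = V / A = 47.14 mm.
C = d / P = 47.14 / 210 = 0.22.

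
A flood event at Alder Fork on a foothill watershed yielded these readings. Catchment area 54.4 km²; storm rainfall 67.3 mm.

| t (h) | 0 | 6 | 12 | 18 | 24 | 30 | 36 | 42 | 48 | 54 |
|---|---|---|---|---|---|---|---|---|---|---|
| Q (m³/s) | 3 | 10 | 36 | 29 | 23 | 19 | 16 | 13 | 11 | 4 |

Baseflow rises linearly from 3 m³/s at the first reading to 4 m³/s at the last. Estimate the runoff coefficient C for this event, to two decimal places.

C ≈ 0.76

ΣQ_DR = 129.0 m³/s; V = ΣQ_DR·Δt = 2.786 × 10^6 m³.
Runoff depth d = V / A = 51.22 mm.
C = d / P = 51.22 / 67.3 = 0.76.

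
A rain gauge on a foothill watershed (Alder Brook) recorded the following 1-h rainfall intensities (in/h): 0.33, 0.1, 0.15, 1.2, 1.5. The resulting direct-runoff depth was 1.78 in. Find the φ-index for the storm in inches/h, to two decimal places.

φ ≈ 0.46 in/h

Only the 2 blocks with intensity above φ contribute runoff: 1.2, 1.5 in/h.
Σ(I−φ)·Δt = d  ⇒  (1.2+1.5 − 2φ)·1 = 1.78
φ = (2.700 − 1.78/1) / 2 = 0.46 in/h.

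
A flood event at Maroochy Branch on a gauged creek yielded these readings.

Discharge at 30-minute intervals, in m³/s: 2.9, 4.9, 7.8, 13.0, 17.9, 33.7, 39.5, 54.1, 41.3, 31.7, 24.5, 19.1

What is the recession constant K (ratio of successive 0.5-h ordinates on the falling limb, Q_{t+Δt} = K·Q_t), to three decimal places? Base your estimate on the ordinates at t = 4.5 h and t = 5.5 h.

K ≈ 0.776

Using the recession-limb readings at t = 4.5 h and t = 5.5 h: Q falls from 31.7 to 19.1 m³/s over 2 intervals.
K = (Q₂/Q₁)^(1/2) = (19.1/31.7)^(1/2) = 0.776.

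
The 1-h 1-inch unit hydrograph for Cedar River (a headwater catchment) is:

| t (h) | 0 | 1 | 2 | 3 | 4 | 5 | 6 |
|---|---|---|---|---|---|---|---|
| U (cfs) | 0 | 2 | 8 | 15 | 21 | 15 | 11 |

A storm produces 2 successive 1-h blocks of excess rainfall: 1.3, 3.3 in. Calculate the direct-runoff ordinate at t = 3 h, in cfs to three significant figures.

Q ≈ 45.9 cfs

By discrete convolution, Q_j = Σ (P_i / 1 in) · U_{j−i}.
At t = 3 h (j=3): Q = (1.3/1)·15 + (3.3/1)·8 = 45.9 cfs.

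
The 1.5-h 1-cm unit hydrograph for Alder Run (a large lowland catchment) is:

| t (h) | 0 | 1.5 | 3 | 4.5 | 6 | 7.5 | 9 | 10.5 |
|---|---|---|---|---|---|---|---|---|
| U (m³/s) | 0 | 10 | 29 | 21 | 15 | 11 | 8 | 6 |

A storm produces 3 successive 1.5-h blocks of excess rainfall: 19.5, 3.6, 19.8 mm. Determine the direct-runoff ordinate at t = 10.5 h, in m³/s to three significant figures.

Q ≈ 36.4 m³/s

By discrete convolution, Q_j = Σ (P_i / 10 mm) · U_{j−i}.
At t = 10.5 h (j=7): Q = (19.5/10)·6 + (3.6/10)·8 + (19.8/10)·11 = 36.4 m³/s.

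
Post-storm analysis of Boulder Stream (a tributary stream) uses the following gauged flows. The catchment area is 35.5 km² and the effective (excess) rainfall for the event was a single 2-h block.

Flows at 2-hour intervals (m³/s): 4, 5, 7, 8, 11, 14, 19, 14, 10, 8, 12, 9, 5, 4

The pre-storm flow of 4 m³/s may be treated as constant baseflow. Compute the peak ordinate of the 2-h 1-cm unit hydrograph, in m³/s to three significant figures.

U_p ≈ 9.99 m³/s

Direct runoff: 0.0, 1.0, 3.0, 4.0, 7.0, 10.0, 15.0, 10.0, 6.0, 4.0, 8.0, 5.0, 1.0, 0.0 m³/s; ΣQ_DR = 74.00 m³/s, peak = 15.0 m³/s.
Runoff depth d = ΣQ_DR·Δt / A = 74.00 × 7200 / (35.5 km²) = 15.01 mm.
The 1-cm UH is the DRH scaled by (10 mm)/d, so U_p = 15.0 × 10/15.01 = 9.99 m³/s.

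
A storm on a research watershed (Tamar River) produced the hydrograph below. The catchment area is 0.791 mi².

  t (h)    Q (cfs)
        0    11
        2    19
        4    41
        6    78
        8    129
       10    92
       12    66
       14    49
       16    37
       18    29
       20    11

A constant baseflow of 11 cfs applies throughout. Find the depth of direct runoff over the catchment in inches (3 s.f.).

d ≈ 1.73 in

Direct runoff: 0.0, 8.0, 30.0, 67.0, 118.0, 81.0, 55.0, 38.0, 26.0, 18.0, 0.0 cfs; ΣQ_DR = 441.0 cfs.
V = ΣQ_DR · Δt = 441.0 × 7200 s = 3.175 × 10^6 ft³.
Over A = 0.791 mi², depth = V / A = 1.73 in.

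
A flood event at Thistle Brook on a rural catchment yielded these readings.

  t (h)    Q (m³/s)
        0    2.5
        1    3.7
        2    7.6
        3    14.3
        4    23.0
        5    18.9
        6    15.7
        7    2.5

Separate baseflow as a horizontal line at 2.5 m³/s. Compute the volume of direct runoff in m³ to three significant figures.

V ≈ 2.46 × 10^5 m³

Direct-runoff ordinates (Q − Q_b): 0.0, 1.2, 5.1, 11.8, 20.5, 16.4, 13.2, 0.0 m³/s.
ΣQ_DR = 68.20 m³/s.
With Δt = 1 h = 3600 s, V = ΣQ_DR · Δt = 68.20 × 3600 = 2.46 × 10^5 m³.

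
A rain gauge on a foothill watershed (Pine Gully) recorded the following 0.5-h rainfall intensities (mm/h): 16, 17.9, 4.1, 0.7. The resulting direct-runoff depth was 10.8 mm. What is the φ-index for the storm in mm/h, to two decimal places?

φ ≈ 6.15 mm/h

Only the 2 blocks with intensity above φ contribute runoff: 16, 17.9 mm/h.
Σ(I−φ)·Δt = d  ⇒  (16+17.9 − 2φ)·0.5 = 10.8
φ = (33.90 − 10.8/0.5) / 2 = 6.15 mm/h.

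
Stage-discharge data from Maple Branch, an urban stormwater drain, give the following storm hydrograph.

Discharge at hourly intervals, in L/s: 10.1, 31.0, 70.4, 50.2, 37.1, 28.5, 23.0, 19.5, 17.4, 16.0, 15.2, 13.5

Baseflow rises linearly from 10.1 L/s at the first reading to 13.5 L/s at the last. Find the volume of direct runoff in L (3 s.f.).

V ≈ 6.85 × 10^5 L

Direct-runoff ordinates (Q − Q_b): 0.00, 20.59, 59.68, 39.17, 25.76, 16.85, 11.05, 7.24, 4.83, 3.12, 2.01, 0.00 L/s.
ΣQ_DR = 190.3 L/s.
With Δt = 1 h = 3600 s, V = ΣQ_DR · Δt = 190.3 × 3600 = 6.85 × 10^5 L.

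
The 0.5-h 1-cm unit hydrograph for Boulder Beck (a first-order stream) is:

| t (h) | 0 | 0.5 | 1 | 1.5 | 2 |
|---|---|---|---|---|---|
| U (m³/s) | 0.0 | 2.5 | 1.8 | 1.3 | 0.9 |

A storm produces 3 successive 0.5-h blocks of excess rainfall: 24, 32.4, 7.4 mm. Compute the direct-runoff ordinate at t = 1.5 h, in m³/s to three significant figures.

By discrete convolution, Q_j = Σ (P_i / 10 mm) · U_{j−i}.
At t = 1.5 h (j=3): Q = (24/10)·1.3 + (32.4/10)·1.8 + (7.4/10)·2.5 = 10.8 m³/s.

Q ≈ 10.8 m³/s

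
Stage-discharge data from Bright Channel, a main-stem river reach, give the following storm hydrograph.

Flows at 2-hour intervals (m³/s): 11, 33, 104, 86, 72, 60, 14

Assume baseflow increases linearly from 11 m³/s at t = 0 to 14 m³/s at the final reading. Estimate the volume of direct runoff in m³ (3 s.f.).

Direct-runoff ordinates (Q − Q_b): 0.00, 21.50, 92.00, 73.50, 59.00, 46.50, 0.00 m³/s.
ΣQ_DR = 292.5 m³/s.
With Δt = 2 h = 7200 s, V = ΣQ_DR · Δt = 292.5 × 7200 = 2.11 × 10^6 m³.

V ≈ 2.11 × 10^6 m³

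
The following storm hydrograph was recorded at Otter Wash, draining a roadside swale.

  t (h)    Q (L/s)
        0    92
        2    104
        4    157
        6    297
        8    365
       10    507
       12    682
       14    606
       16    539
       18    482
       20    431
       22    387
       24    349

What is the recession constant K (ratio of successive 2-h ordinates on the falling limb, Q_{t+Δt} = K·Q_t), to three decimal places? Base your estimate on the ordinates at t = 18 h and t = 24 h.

K ≈ 0.898

Using the recession-limb readings at t = 18 h and t = 24 h: Q falls from 482 to 349 L/s over 3 intervals.
K = (Q₂/Q₁)^(1/3) = (349/482)^(1/3) = 0.898.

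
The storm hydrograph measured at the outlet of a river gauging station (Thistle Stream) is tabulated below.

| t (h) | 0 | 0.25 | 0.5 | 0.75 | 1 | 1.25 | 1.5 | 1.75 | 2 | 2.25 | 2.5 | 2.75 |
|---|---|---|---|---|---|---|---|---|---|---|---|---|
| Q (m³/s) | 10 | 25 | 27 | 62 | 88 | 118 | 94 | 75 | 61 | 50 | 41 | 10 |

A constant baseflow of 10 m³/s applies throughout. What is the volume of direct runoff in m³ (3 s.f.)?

Direct-runoff ordinates (Q − Q_b): 0.0, 15.0, 17.0, 52.0, 78.0, 108.0, 84.0, 65.0, 51.0, 40.0, 31.0, 0.0 m³/s.
ΣQ_DR = 541.0 m³/s.
With Δt = 0.25 h = 900 s, V = ΣQ_DR · Δt = 541.0 × 900 = 4.87 × 10^5 m³.

V ≈ 4.87 × 10^5 m³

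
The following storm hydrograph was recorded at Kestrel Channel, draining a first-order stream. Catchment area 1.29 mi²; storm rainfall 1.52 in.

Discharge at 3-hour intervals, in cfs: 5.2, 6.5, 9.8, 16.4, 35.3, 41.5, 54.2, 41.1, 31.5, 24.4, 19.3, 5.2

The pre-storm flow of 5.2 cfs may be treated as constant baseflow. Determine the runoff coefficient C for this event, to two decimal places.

ΣQ_DR = 228.0 cfs; V = ΣQ_DR·Δt = 2.462 × 10^6 ft³.
Runoff depth d = V / A = 0.8216 in.
C = d / P = 0.8216 / 1.52 = 0.54.

C ≈ 0.54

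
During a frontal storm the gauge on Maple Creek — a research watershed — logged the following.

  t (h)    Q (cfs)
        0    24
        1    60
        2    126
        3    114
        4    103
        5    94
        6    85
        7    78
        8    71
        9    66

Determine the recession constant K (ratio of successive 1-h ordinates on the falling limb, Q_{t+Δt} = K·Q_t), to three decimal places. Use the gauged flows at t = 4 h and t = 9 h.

Using the recession-limb readings at t = 4 h and t = 9 h: Q falls from 103 to 66 cfs over 5 intervals.
K = (Q₂/Q₁)^(1/5) = (66/103)^(1/5) = 0.915.

K ≈ 0.915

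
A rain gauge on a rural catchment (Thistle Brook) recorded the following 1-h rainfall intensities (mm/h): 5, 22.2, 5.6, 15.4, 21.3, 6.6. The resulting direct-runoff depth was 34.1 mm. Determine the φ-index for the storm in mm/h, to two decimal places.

φ ≈ 8.27 mm/h

Only the 3 blocks with intensity above φ contribute runoff: 22.2, 15.4, 21.3 mm/h.
Σ(I−φ)·Δt = d  ⇒  (22.2+15.4+21.3 − 3φ)·1 = 34.1
φ = (58.90 − 34.1/1) / 3 = 8.27 mm/h.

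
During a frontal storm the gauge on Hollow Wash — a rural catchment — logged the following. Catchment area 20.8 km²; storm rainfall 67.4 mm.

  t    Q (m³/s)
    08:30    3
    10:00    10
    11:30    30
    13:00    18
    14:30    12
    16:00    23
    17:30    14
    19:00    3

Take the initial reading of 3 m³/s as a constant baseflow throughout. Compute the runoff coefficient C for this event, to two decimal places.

ΣQ_DR = 89.00 m³/s; V = ΣQ_DR·Δt = 4.806 × 10^5 m³.
Runoff depth d = V / A = 23.11 mm.
C = d / P = 23.11 / 67.4 = 0.34.

C ≈ 0.34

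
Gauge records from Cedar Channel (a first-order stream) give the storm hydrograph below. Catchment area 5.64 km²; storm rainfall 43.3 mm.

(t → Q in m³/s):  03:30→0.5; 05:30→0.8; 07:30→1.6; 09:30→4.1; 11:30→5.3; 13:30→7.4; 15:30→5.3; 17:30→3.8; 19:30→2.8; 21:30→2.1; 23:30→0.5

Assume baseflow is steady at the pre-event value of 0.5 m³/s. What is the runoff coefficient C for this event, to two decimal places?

C ≈ 0.85

ΣQ_DR = 28.70 m³/s; V = ΣQ_DR·Δt = 2.066 × 10^5 m³.
Runoff depth d = V / A = 36.64 mm.
C = d / P = 36.64 / 43.3 = 0.85.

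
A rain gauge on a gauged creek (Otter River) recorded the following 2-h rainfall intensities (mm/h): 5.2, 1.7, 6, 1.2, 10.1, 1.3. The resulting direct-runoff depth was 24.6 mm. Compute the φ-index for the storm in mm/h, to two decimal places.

Only the 3 blocks with intensity above φ contribute runoff: 5.2, 6, 10.1 mm/h.
Σ(I−φ)·Δt = d  ⇒  (5.2+6+10.1 − 3φ)·2 = 24.6
φ = (21.30 − 24.6/2) / 3 = 3.00 mm/h.

φ ≈ 3.00 mm/h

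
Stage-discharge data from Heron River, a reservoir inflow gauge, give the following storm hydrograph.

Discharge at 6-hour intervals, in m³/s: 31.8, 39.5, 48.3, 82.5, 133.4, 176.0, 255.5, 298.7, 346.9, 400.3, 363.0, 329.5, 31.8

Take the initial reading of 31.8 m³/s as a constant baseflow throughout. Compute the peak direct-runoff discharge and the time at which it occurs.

Subtracting baseflow gives direct-runoff ordinates: 0.0, 7.7, 16.5, 50.7, 101.6, 144.2, 223.7, 266.9, 315.1, 368.5, 331.2, 297.7, 0.0 m³/s.
The maximum is 368.5 m³/s, occurring at the reading for t = 54 h.

Q_p = 368.5 m³/s at t = 54 h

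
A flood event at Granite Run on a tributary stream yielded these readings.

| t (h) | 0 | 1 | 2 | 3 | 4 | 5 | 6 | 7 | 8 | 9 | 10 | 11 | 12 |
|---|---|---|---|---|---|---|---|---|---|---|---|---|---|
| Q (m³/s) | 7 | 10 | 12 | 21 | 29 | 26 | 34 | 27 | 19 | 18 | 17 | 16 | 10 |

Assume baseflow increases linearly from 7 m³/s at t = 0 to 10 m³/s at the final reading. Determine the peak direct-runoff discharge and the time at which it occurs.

Q_p = 25.50 m³/s at t = 6 h

Subtracting baseflow gives direct-runoff ordinates: 0.00, 2.75, 4.50, 13.25, 21.00, 17.75, 25.50, 18.25, 10.00, 8.75, 7.50, 6.25, 0.00 m³/s.
The maximum is 25.50 m³/s, occurring at the reading for t = 6 h.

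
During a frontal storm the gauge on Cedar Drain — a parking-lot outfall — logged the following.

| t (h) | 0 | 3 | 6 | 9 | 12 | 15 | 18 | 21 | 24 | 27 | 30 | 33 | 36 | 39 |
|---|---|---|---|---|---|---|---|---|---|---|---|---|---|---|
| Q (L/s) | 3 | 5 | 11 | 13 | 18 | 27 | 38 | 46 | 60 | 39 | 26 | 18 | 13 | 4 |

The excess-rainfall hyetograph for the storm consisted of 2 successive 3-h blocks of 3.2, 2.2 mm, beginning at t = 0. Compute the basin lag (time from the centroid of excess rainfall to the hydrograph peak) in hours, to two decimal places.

Centroid of excess rainfall: t_c = Σ P_i·t̄_i / ΣP_i = 2.7222 h (block centres at 1.5, 4.5 h).
Hydrograph peak occurs at t = 24 h, so basin lag t_L = 24 − 2.7222 = 21.28 h.

t_L ≈ 21.28 h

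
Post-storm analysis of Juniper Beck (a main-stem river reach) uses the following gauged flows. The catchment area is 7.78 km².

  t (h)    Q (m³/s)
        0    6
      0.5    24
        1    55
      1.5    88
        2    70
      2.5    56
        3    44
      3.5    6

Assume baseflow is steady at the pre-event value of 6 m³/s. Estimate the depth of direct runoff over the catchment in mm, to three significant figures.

Direct runoff: 0.0, 18.0, 49.0, 82.0, 64.0, 50.0, 38.0, 0.0 m³/s; ΣQ_DR = 301.0 m³/s.
V = ΣQ_DR · Δt = 301.0 × 1800 s = 5.418 × 10^5 m³.
Over A = 7.78 km², depth = V / A = 69.6 mm.

d ≈ 69.6 mm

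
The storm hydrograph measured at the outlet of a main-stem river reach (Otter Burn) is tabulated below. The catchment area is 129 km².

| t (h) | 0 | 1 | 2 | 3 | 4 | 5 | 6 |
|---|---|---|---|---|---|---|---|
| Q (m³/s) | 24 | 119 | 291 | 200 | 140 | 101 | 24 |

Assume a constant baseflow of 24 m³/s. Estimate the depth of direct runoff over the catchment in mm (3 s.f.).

d ≈ 20.4 mm

Direct runoff: 0.0, 95.0, 267.0, 176.0, 116.0, 77.0, 0.0 m³/s; ΣQ_DR = 731.0 m³/s.
V = ΣQ_DR · Δt = 731.0 × 3600 s = 2.632 × 10^6 m³.
Over A = 129 km², depth = V / A = 20.4 mm.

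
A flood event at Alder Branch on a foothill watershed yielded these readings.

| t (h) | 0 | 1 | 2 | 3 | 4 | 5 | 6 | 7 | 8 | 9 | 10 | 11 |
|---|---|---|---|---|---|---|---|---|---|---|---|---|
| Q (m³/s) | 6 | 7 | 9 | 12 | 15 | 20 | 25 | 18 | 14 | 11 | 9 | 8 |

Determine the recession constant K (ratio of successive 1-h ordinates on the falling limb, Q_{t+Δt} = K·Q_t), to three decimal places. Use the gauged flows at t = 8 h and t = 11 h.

K ≈ 0.830

Using the recession-limb readings at t = 8 h and t = 11 h: Q falls from 14 to 8 m³/s over 3 intervals.
K = (Q₂/Q₁)^(1/3) = (8/14)^(1/3) = 0.830.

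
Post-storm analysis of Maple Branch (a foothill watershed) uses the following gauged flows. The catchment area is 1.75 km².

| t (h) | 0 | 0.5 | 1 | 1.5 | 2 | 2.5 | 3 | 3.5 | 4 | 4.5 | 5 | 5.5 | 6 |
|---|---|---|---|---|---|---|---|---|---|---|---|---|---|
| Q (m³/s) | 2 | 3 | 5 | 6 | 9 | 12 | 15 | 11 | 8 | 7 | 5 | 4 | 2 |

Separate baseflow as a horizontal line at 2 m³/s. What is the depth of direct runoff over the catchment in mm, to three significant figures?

Direct runoff: 0.0, 1.0, 3.0, 4.0, 7.0, 10.0, 13.0, 9.0, 6.0, 5.0, 3.0, 2.0, 0.0 m³/s; ΣQ_DR = 63.00 m³/s.
V = ΣQ_DR · Δt = 63.00 × 1800 s = 1.134 × 10^5 m³.
Over A = 1.75 km², depth = V / A = 64.8 mm.

d ≈ 64.8 mm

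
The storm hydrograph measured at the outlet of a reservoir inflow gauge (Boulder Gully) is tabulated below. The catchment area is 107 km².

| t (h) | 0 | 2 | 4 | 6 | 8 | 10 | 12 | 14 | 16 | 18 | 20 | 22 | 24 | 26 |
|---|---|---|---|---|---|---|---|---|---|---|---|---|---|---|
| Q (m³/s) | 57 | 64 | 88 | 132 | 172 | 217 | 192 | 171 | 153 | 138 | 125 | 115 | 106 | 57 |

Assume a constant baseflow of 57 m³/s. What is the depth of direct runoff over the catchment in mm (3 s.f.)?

d ≈ 66.5 mm

Direct runoff: 0.0, 7.0, 31.0, 75.0, 115.0, 160.0, 135.0, 114.0, 96.0, 81.0, 68.0, 58.0, 49.0, 0.0 m³/s; ΣQ_DR = 989.0 m³/s.
V = ΣQ_DR · Δt = 989.0 × 7200 s = 7.121 × 10^6 m³.
Over A = 107 km², depth = V / A = 66.5 mm.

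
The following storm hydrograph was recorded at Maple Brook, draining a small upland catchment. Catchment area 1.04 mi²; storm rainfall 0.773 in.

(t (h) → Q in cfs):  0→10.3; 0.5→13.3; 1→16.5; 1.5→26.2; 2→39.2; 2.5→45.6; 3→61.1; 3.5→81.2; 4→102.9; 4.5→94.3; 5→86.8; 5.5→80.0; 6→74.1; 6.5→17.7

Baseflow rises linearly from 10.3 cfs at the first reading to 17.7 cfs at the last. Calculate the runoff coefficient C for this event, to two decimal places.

C ≈ 0.53

ΣQ_DR = 553.2 cfs; V = ΣQ_DR·Δt = 9.958 × 10^5 ft³.
Runoff depth d = V / A = 0.4121 in.
C = d / P = 0.4121 / 0.773 = 0.53.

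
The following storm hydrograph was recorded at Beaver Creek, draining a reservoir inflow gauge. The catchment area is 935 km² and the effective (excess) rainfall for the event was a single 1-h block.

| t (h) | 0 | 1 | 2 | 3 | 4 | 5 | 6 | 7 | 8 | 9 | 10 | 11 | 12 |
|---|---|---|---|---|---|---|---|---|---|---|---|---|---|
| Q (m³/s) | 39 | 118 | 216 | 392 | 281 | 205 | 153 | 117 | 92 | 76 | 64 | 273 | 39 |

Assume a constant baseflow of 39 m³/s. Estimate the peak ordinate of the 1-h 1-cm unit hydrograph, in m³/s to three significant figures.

Direct runoff: 0.0, 79.0, 177.0, 353.0, 242.0, 166.0, 114.0, 78.0, 53.0, 37.0, 25.0, 234.0, 0.0 m³/s; ΣQ_DR = 1558 m³/s, peak = 353.0 m³/s.
Runoff depth d = ΣQ_DR·Δt / A = 1558 × 3600 / (935 km²) = 5.999 mm.
The 1-cm UH is the DRH scaled by (10 mm)/d, so U_p = 353.0 × 10/5.999 = 588 m³/s.

U_p ≈ 588 m³/s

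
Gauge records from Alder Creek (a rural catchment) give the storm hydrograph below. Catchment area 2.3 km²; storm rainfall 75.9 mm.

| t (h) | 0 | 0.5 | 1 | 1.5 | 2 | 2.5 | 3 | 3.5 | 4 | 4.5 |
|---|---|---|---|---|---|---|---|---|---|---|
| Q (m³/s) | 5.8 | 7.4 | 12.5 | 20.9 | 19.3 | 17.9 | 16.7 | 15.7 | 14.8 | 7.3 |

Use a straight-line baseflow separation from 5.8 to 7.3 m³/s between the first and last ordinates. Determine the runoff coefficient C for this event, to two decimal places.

C ≈ 0.75

ΣQ_DR = 72.80 m³/s; V = ΣQ_DR·Δt = 1.310 × 10^5 m³.
Runoff depth d = V / A = 56.97 mm.
C = d / P = 56.97 / 75.9 = 0.75.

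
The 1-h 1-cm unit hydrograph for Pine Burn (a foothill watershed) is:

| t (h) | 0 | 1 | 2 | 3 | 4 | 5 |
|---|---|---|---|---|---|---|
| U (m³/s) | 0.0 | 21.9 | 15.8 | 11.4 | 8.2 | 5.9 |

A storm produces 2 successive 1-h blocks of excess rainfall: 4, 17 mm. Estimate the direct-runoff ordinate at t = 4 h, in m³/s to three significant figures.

By discrete convolution, Q_j = Σ (P_i / 10 mm) · U_{j−i}.
At t = 4 h (j=4): Q = (4/10)·8.2 + (17/10)·11.4 = 22.7 m³/s.

Q ≈ 22.7 m³/s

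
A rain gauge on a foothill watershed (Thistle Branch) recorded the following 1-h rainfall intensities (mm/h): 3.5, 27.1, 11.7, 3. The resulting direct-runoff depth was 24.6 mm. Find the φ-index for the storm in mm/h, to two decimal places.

φ ≈ 7.10 mm/h

Only the 2 blocks with intensity above φ contribute runoff: 27.1, 11.7 mm/h.
Σ(I−φ)·Δt = d  ⇒  (27.1+11.7 − 2φ)·1 = 24.6
φ = (38.80 − 24.6/1) / 2 = 7.10 mm/h.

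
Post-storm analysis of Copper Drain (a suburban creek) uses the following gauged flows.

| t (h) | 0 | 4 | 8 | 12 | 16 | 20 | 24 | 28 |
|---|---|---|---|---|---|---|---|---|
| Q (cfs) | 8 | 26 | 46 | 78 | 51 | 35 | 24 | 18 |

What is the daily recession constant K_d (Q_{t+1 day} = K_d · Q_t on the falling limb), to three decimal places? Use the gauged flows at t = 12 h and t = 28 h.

K_d ≈ 0.111

Between t = 12 h and t = 28 h the flow falls from 78 to 18 cfs over 4×4 h = 16 h.
Per-interval ratio K = (18/78)^(1/4) = 0.6931; K_d = K^(24/4) = 0.111.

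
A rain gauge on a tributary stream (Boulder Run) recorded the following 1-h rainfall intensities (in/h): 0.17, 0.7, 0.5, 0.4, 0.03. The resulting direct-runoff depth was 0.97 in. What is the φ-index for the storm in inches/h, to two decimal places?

φ ≈ 0.21 in/h

Only the 3 blocks with intensity above φ contribute runoff: 0.7, 0.5, 0.4 in/h.
Σ(I−φ)·Δt = d  ⇒  (0.7+0.5+0.4 − 3φ)·1 = 0.97
φ = (1.600 − 0.97/1) / 3 = 0.21 in/h.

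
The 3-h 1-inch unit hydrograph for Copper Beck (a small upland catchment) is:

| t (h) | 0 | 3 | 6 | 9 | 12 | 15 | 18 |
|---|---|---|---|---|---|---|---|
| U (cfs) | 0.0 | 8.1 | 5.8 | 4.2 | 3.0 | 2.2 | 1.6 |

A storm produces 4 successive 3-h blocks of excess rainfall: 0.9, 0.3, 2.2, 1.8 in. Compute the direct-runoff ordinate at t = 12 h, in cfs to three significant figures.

By discrete convolution, Q_j = Σ (P_i / 1 in) · U_{j−i}.
At t = 12 h (j=4): Q = (0.9/1)·3.0 + (0.3/1)·4.2 + (2.2/1)·5.8 + (1.8/1)·8.1 = 31.3 cfs.

Q ≈ 31.3 cfs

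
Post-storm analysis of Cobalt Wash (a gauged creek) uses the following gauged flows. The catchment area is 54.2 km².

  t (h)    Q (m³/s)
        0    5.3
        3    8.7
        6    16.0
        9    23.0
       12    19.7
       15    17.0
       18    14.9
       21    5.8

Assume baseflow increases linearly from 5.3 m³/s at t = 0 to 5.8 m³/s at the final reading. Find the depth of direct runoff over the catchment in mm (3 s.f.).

Direct runoff: 0.00, 3.33, 10.56, 17.49, 14.11, 11.34, 9.17, 0.00 m³/s; ΣQ_DR = 66.00 m³/s.
V = ΣQ_DR · Δt = 66.00 × 10800 s = 7.128 × 10^5 m³.
Over A = 54.2 km², depth = V / A = 13.2 mm.

d ≈ 13.2 mm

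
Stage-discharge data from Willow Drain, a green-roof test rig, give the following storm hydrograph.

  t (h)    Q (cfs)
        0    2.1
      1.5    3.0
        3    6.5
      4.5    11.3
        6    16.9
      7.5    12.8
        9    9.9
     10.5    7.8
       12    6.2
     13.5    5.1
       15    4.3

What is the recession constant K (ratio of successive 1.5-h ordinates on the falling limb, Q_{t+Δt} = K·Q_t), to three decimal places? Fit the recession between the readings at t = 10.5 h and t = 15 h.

K ≈ 0.820

Using the recession-limb readings at t = 10.5 h and t = 15 h: Q falls from 7.8 to 4.3 cfs over 3 intervals.
K = (Q₂/Q₁)^(1/3) = (4.3/7.8)^(1/3) = 0.820.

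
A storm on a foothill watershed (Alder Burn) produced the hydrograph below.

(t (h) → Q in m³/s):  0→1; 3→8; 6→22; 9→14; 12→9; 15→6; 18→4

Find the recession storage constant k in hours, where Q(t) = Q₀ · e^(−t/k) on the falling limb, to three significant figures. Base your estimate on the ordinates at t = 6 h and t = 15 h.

k ≈ 6.93 h

On the falling limb, Q drops from 22 to 6 m³/s between t = 6 h and t = 15 h (Δt = 9 h).
k = −Δt / ln(Q₂/Q₁) = −9 / ln(6/22) = 6.93 h.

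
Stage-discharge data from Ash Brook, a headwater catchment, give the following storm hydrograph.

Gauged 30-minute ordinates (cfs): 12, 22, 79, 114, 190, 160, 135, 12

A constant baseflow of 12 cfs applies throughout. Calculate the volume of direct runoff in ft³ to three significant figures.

V ≈ 1.13 × 10^6 ft³

Direct-runoff ordinates (Q − Q_b): 0.0, 10.0, 67.0, 102.0, 178.0, 148.0, 123.0, 0.0 cfs.
ΣQ_DR = 628.0 cfs.
With Δt = 0.5 h = 1800 s, V = ΣQ_DR · Δt = 628.0 × 1800 = 1.13 × 10^6 ft³.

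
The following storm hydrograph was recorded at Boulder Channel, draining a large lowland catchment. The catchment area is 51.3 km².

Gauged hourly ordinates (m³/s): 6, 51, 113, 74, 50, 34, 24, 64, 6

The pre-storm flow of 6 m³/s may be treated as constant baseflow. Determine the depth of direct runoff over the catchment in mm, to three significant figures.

d ≈ 25.8 mm

Direct runoff: 0.0, 45.0, 107.0, 68.0, 44.0, 28.0, 18.0, 58.0, 0.0 m³/s; ΣQ_DR = 368.0 m³/s.
V = ΣQ_DR · Δt = 368.0 × 3600 s = 1.325 × 10^6 m³.
Over A = 51.3 km², depth = V / A = 25.8 mm.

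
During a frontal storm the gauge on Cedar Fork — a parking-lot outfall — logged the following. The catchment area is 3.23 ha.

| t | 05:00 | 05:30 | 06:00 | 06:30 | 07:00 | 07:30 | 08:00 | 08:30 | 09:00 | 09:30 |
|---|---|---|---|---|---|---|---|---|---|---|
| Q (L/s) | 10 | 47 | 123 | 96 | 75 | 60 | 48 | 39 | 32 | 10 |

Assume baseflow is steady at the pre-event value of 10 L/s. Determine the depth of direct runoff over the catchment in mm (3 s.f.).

d ≈ 24.5 mm

Direct runoff: 0.0, 37.0, 113.0, 86.0, 65.0, 50.0, 38.0, 29.0, 22.0, 0.0 L/s; ΣQ_DR = 440.0 L/s.
V = ΣQ_DR · Δt = 440.0 × 1800 s = 7.920 × 10^5 L.
Over A = 3.23 ha, depth = V / A = 24.5 mm.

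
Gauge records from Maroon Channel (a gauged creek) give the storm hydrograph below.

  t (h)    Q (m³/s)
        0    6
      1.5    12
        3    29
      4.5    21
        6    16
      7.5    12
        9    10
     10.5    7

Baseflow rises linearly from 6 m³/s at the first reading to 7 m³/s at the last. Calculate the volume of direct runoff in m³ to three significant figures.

V ≈ 3.29 × 10^5 m³

Direct-runoff ordinates (Q − Q_b): 0.00, 5.86, 22.71, 14.57, 9.43, 5.29, 3.14, 0.00 m³/s.
ΣQ_DR = 61.00 m³/s.
With Δt = 1.5 h = 5400 s, V = ΣQ_DR · Δt = 61.00 × 5400 = 3.29 × 10^5 m³.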